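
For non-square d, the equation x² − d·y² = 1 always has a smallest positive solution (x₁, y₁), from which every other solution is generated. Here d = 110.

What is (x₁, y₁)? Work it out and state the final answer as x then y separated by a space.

√110 → a₀=10, period (2,20); ℓ=2 even so k=1
k=0  a_k=10  p_k/q_k = 10/1
k=1  a_k=2  p_k/q_k = 21/2
fundamental: x₁=21, y₁=2  (since 441 − 110·4 = 1)

21 2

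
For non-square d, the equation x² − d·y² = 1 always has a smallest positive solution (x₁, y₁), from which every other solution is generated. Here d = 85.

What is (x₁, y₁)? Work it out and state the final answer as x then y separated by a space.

√85 → a₀=9, period (4,1,1,4,18); ℓ=5 odd so k=9
a_0=9:  p_0=9·1+0=9,  q_0=9·0+1=1
a_1=4:  p_1=4·9+1=37,  q_1=4·1+0=4
a_2=1:  p_2=1·37+9=46,  q_2=1·4+1=5
…
a_4=4:  p_4=4·83+46=378,  q_4=4·9+5=41
…
a_7=1:  p_7=1·27926+6887=34813,  q_7=1·3029+747=3776
a_8=1:  p_8=1·34813+27926=62739,  q_8=1·3776+3029=6805
a_9=4:  p_9=4·62739+34813=285769,  q_9=4·6805+3776=30996
→ (285769, 30996).  Check: 285769²=81663921361, 85·30996²=81663921360, difference 1.

285769 30996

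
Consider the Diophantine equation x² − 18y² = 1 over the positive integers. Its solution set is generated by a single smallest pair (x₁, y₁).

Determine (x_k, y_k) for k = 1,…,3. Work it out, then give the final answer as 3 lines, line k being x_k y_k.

[4; 4,8] for √18; ℓ=2 ⇒ convergent index 1
step 0: (4, 1)  from 4·(1,0) + (0,1)
step 1: (17, 4)  from 4·(4,1) + (1,0)
→ (17, 4).  Check: 17²=289, 18·4²=288, difference 1.
(x_2, y_2) = (17·17 + 18·4·4, 17·4 + 4·17) = (577, 136)
(x_3, y_3) = (17·577 + 18·4·136, 17·136 + 4·577) = (19601, 4620)

17 4
577 136
19601 4620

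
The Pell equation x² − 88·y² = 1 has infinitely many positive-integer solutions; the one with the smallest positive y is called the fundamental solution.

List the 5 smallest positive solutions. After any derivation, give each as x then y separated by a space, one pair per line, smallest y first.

197 21
77617 8274
30580901 3259935
12048797377 1284406116
4747195585637 506052749769

√88 = [9; 2,1,1,1,2,18, …], period ℓ=6 (even) → k=5
k=0  a_k=9  p_k/q_k = 9/1
…
k=4  a_k=1  p_k/q_k = 75/8
k=5  a_k=2  p_k/q_k = 197/21
→ (197, 21).  Check: 197²=38809, 88·21²=38808, difference 1.
n=2: (197,21)∘(197,21) = (197·197+88·21·21, 197·21+21·197) = (77617,8274)
n=3: (77617,8274)∘(197,21) = (197·77617+88·21·8274, 197·8274+21·77617) = (30580901,3259935)
n=4: (30580901,3259935)∘(197,21) = (197·30580901+88·21·3259935, 197·3259935+21·30580901) = (12048797377,1284406116)
n=5: (12048797377,1284406116)∘(197,21) = (197·12048797377+88·21·1284406116, 197·1284406116+21·12048797377) = (4747195585637,506052749769)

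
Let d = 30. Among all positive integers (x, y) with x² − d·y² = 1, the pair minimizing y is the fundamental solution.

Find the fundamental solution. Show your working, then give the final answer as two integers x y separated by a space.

d=30: √d = [5; 2,10] (ℓ=2, even), read p_1/q_1
a_0=5:  p_0=5·1+0=5,  q_0=5·0+1=1
a_1=2:  p_1=2·5+1=11,  q_1=2·1+0=2
(x₁, y₁) = (11, 2);  11² − 30·2² = 1 ✓

11 2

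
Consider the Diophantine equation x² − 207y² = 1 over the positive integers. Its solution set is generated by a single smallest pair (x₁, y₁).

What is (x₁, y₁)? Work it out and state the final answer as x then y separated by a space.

√207 → a₀=14, period (2,1,1,2,1,1,2,28); ℓ=8 even so k=7
step 0: (14, 1)  from 14·(1,0) + (0,1)
step 1: (29, 2)  from 2·(14,1) + (1,0)
step 2: (43, 3)  from 1·(29,2) + (14,1)
…
step 4: (187, 13)  from 2·(72,5) + (43,3)
…
step 6: (446, 31)  from 1·(259,18) + (187,13)
step 7: (1151, 80)  from 2·(446,31) + (259,18)
→ (1151, 80).  Check: 1151²=1324801, 207·80²=1324800, difference 1.

1151 80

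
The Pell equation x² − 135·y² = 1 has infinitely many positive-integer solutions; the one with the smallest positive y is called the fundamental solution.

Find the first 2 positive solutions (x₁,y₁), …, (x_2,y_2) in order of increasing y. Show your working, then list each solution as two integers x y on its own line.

244 21
119071 10248

√135 → a₀=11, period (1,1,1,1,1,1,1,22); ℓ=8 even so k=7
a_0=11:  p_0=11·1+0=11,  q_0=11·0+1=1
…
a_4=1:  p_4=1·35+23=58,  q_4=1·3+2=5
…
a_6=1:  p_6=1·93+58=151,  q_6=1·8+5=13
a_7=1:  p_7=1·151+93=244,  q_7=1·13+8=21
→ (244, 21).  Check: 244²=59536, 135·21²=59535, difference 1.
n=2: (244,21)∘(244,21) = (244·244+135·21·21, 244·21+21·244) = (119071,10248)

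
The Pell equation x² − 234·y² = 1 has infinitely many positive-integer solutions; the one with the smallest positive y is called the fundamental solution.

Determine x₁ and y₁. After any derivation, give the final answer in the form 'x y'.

5201 340

√234 = [15; 3,2,1,2,1,2,3,30, …], period ℓ=8 (even) → k=7
step 0: (15, 1)  from 15·(1,0) + (0,1)
…
step 6: (1545, 101)  from 2·(566,37) + (413,27)
step 7: (5201, 340)  from 3·(1545,101) + (566,37)
→ (5201, 340).  Check: 5201²=27050401, 234·340²=27050400, difference 1.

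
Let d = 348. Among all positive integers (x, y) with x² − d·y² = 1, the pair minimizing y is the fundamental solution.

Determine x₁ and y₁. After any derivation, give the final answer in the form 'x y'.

[18; 1,1,1,8,1,1,1,36] for √348; ℓ=8 ⇒ convergent index 7
a_0=18:  p_0=18·1+0=18,  q_0=18·0+1=1
a_1=1:  p_1=1·18+1=19,  q_1=1·1+0=1
a_2=1:  p_2=1·19+18=37,  q_2=1·1+1=2
a_3=1:  p_3=1·37+19=56,  q_3=1·2+1=3
a_4=8:  p_4=8·56+37=485,  q_4=8·3+2=26
a_5=1:  p_5=1·485+56=541,  q_5=1·26+3=29
a_6=1:  p_6=1·541+485=1026,  q_6=1·29+26=55
a_7=1:  p_7=1·1026+541=1567,  q_7=1·55+29=84
→ (1567, 84).  Check: 1567²=2455489, 348·84²=2455488, difference 1.

1567 84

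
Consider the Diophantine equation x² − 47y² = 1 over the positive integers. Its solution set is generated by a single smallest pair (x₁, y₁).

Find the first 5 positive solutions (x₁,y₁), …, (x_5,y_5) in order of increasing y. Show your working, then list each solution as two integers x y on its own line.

48 7
4607 672
442224 64505
42448897 6191808
4074651888 594349063

[6; 1,5,1,12] for √47; ℓ=4 ⇒ convergent index 3
k=0  a_k=6  p_k/q_k = 6/1
…
k=2  a_k=5  p_k/q_k = 41/6
k=3  a_k=1  p_k/q_k = 48/7
→ (48, 7).  Check: 48²=2304, 47·7²=2303, difference 1.
(48+7√47)^2 = 4607 + 672√47
(48+7√47)^3 = 442224 + 64505√47
(48+7√47)^4 = 42448897 + 6191808√47
(48+7√47)^5 = 4074651888 + 594349063√47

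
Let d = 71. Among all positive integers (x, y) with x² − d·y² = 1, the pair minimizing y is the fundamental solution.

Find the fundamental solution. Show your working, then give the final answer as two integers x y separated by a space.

3480 413

d=71: √d = [8; 2,2,1,7,1,2,2,16] (ℓ=8, even), read p_7/q_7
i=0: a=8 ⇒ p=8, q=1
i=1: a=2 ⇒ p=17, q=2
…
i=3: a=1 ⇒ p=59, q=7
…
i=5: a=1 ⇒ p=514, q=61
i=6: a=2 ⇒ p=1483, q=176
i=7: a=2 ⇒ p=3480, q=413
(x₁, y₁) = (3480, 413);  3480² − 71·413² = 1 ✓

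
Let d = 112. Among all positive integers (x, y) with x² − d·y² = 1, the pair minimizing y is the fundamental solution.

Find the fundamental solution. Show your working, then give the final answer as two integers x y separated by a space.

127 12

d=112: √d = [10; 1,1,2,1,1,20] (ℓ=6, even), read p_5/q_5
a_0=10:  p_0=10·1+0=10,  q_0=10·0+1=1
…
a_2=1:  p_2=1·11+10=21,  q_2=1·1+1=2
a_3=2:  p_3=2·21+11=53,  q_3=2·2+1=5
a_4=1:  p_4=1·53+21=74,  q_4=1·5+2=7
a_5=1:  p_5=1·74+53=127,  q_5=1·7+5=12
fundamental: x₁=127, y₁=12  (since 16129 − 112·144 = 1)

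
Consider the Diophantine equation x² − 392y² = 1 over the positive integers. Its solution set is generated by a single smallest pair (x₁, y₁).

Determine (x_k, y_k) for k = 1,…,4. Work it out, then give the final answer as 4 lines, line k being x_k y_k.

99 5
19601 990
3880899 196015
768398401 38809980

[19; 1,3,1,38] for √392; ℓ=4 ⇒ convergent index 3
k=0  a_k=19  p_k/q_k = 19/1
k=1  a_k=1  p_k/q_k = 20/1
k=2  a_k=3  p_k/q_k = 79/4
k=3  a_k=1  p_k/q_k = 99/5
fundamental: x₁=99, y₁=5  (since 9801 − 392·25 = 1)
(99+5√392)^2 = 19601 + 990√392
(99+5√392)^3 = 3880899 + 196015√392
(99+5√392)^4 = 768398401 + 38809980√392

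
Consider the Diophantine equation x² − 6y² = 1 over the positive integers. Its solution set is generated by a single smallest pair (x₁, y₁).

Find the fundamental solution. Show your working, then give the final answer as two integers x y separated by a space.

5 2

d=6: √d = [2; 2,4] (ℓ=2, even), read p_1/q_1
k=0  a_k=2  p_k/q_k = 2/1
k=1  a_k=2  p_k/q_k = 5/2
fundamental: x₁=5, y₁=2  (since 25 − 6·4 = 1)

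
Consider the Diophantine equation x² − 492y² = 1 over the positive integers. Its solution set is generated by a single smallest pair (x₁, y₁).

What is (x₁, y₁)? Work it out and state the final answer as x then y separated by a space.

√492 → a₀=22, period (5,1,1,10,1,1,5,44); ℓ=8 even so k=7
a_0=22:  p_0=22·1+0=22,  q_0=22·0+1=1
…
a_2=1:  p_2=1·111+22=133,  q_2=1·5+1=6
…
a_6=1:  p_6=1·2817+2573=5390,  q_6=1·127+116=243
a_7=5:  p_7=5·5390+2817=29767,  q_7=5·243+127=1342
→ (29767, 1342).  Check: 29767²=886074289, 492·1342²=886074288, difference 1.

29767 1342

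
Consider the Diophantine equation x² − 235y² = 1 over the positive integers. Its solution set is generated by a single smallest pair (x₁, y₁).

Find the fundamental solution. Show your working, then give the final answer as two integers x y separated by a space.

√235 = [15; 3,30, …], period ℓ=2 (even) → k=1
step 0: (15, 1)  from 15·(1,0) + (0,1)
step 1: (46, 3)  from 3·(15,1) + (1,0)
fundamental: x₁=46, y₁=3  (since 2116 − 235·9 = 1)

46 3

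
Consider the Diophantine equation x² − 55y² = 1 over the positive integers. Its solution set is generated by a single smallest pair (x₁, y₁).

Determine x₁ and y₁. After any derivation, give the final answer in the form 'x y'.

√55 = [7; 2,2,2,14, …], period ℓ=4 (even) → k=3
i=0: a=7 ⇒ p=7, q=1
i=1: a=2 ⇒ p=15, q=2
i=2: a=2 ⇒ p=37, q=5
i=3: a=2 ⇒ p=89, q=12
(x₁, y₁) = (89, 12);  89² − 55·12² = 1 ✓

89 12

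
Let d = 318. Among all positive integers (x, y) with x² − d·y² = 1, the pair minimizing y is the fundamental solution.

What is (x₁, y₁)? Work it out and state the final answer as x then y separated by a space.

107 6

d=318: √d = [17; 1,4,1,34] (ℓ=4, even), read p_3/q_3
k=0  a_k=17  p_k/q_k = 17/1
k=1  a_k=1  p_k/q_k = 18/1
k=2  a_k=4  p_k/q_k = 89/5
k=3  a_k=1  p_k/q_k = 107/6
→ (107, 6).  Check: 107²=11449, 318·6²=11448, difference 1.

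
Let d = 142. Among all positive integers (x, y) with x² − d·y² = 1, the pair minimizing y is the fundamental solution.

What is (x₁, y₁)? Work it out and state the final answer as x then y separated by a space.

143 12

√142 → a₀=11, period (1,10,1,22); ℓ=4 even so k=3
k=0  a_k=11  p_k/q_k = 11/1
k=1  a_k=1  p_k/q_k = 12/1
k=2  a_k=10  p_k/q_k = 131/11
k=3  a_k=1  p_k/q_k = 143/12
(x₁, y₁) = (143, 12);  143² − 142·12² = 1 ✓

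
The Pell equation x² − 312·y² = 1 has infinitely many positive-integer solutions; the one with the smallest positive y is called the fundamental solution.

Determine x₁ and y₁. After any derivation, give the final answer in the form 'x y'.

d=312: √d = [17; 1,1,1,34] (ℓ=4, even), read p_3/q_3
i=0: a=17 ⇒ p=17, q=1
i=1: a=1 ⇒ p=18, q=1
i=2: a=1 ⇒ p=35, q=2
i=3: a=1 ⇒ p=53, q=3
(x₁, y₁) = (53, 3);  53² − 312·3² = 1 ✓

53 3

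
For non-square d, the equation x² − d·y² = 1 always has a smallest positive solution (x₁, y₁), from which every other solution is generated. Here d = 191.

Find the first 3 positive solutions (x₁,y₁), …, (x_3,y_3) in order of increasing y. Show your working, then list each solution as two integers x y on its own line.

√191 = [13; 1,4,1,1,3,…,4,1,26, …], period ℓ=16 (even) → k=15
a_0=13:  p_0=13·1+0=13,  q_0=13·0+1=1
a_1=1:  p_1=1·13+1=14,  q_1=1·1+0=1
a_2=4:  p_2=4·14+13=69,  q_2=4·1+1=5
a_3=1:  p_3=1·69+14=83,  q_3=1·5+1=6
…
a_5=3:  p_5=3·152+83=539,  q_5=3·11+6=39
a_6=2:  p_6=2·539+152=1230,  q_6=2·39+11=89
a_7=2:  p_7=2·1230+539=2999,  q_7=2·89+39=217
…
a_10=2:  p_10=2·83433+40217=207083,  q_10=2·6037+2910=14984
a_11=3:  p_11=3·207083+83433=704682,  q_11=3·14984+6037=50989
…
a_14=4:  p_14=4·1616447+911765=7377553,  q_14=4·116962+65973=533821
a_15=1:  p_15=1·7377553+1616447=8994000,  q_15=1·533821+116962=650783
(x₁, y₁) = (8994000, 650783);  8994000² − 191·650783² = 1 ✓
(x_2, y_2) = (8994000·8994000 + 191·650783·650783, 8994000·650783 + 650783·8994000) = (161784071999999, 11706284604000)
(x_3, y_3) = (8994000·161784071999999 + 191·650783·11706284604000, 8994000·11706284604000 + 650783·161784071999999) = (2910171887135973018000, 210572647456751349217)

8994000 650783
161784071999999 11706284604000
2910171887135973018000 210572647456751349217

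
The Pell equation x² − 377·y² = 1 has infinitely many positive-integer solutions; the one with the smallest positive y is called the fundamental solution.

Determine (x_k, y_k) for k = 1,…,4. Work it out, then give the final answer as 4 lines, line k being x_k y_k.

233 12
108577 5592
50596649 2605860
23577929857 1214325168

√377 → a₀=19, period (2,2,2,38); ℓ=4 even so k=3
step 0: (19, 1)  from 19·(1,0) + (0,1)
step 1: (39, 2)  from 2·(19,1) + (1,0)
step 2: (97, 5)  from 2·(39,2) + (19,1)
step 3: (233, 12)  from 2·(97,5) + (39,2)
fundamental: x₁=233, y₁=12  (since 54289 − 377·144 = 1)
(x_2, y_2) = (233·233 + 377·12·12, 233·12 + 12·233) = (108577, 5592)
(x_3, y_3) = (233·108577 + 377·12·5592, 233·5592 + 12·108577) = (50596649, 2605860)
(x_4, y_4) = (233·50596649 + 377·12·2605860, 233·2605860 + 12·50596649) = (23577929857, 1214325168)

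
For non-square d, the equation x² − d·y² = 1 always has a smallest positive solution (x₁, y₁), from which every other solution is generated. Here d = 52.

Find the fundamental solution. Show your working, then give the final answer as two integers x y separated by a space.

649 90

√52 = [7; 4,1,2,1,4,14, …], period ℓ=6 (even) → k=5
i=0: a=7 ⇒ p=7, q=1
i=1: a=4 ⇒ p=29, q=4
i=2: a=1 ⇒ p=36, q=5
…
i=4: a=1 ⇒ p=137, q=19
i=5: a=4 ⇒ p=649, q=90
(x₁, y₁) = (649, 90);  649² − 52·90² = 1 ✓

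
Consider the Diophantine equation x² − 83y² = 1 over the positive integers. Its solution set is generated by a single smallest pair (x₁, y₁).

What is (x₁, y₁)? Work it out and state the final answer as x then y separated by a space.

82 9

√83 = [9; 9,18, …], period ℓ=2 (even) → k=1
i=0: a=9 ⇒ p=9, q=1
i=1: a=9 ⇒ p=82, q=9
fundamental: x₁=82, y₁=9  (since 6724 − 83·81 = 1)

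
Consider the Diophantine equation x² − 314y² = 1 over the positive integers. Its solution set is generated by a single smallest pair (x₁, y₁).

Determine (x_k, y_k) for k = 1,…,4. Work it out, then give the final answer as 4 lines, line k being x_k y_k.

[17; 1,2,1,1,2,1,34] for √314; ℓ=7 ⇒ convergent index 13
k=0  a_k=17  p_k/q_k = 17/1
k=1  a_k=1  p_k/q_k = 18/1
…
k=4  a_k=1  p_k/q_k = 124/7
…
k=6  a_k=1  p_k/q_k = 443/25
k=7  a_k=34  p_k/q_k = 15381/868
…
k=9  a_k=2  p_k/q_k = 47029/2654
…
k=12  a_k=2  p_k/q_k = 282617/15949
k=13  a_k=1  p_k/q_k = 392499/22150
fundamental: x₁=392499, y₁=22150  (since 154055465001 − 314·490622500 = 1)
k=2:  x_2 = 392499·392499+314·22150·22150 = 308110930001,  y_2 = 392499·22150+22150·392499 = 17387705700
k=3:  x_3 = 392499·308110930001+314·22150·17387705700 = 241866463828532499,  y_3 = 392499·17387705700+22150·308110930001 = 13649314199066450
k=4:  x_4 = 392499·241866463828532499+314·22150·13649314199066450 = 189864690372162243720001,  y_4 = 392499·13649314199066450+22150·241866463828532499 = 10714684347621377411400

392499 22150
308110930001 17387705700
241866463828532499 13649314199066450
189864690372162243720001 10714684347621377411400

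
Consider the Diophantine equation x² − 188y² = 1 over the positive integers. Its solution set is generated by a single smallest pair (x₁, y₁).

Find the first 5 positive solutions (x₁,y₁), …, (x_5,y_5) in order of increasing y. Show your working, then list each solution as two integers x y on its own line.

[13; 1,2,2,6,2,2,1,26] for √188; ℓ=8 ⇒ convergent index 7
i=0: a=13 ⇒ p=13, q=1
i=1: a=1 ⇒ p=14, q=1
i=2: a=2 ⇒ p=41, q=3
…
i=4: a=6 ⇒ p=617, q=45
i=5: a=2 ⇒ p=1330, q=97
i=6: a=2 ⇒ p=3277, q=239
i=7: a=1 ⇒ p=4607, q=336
→ (4607, 336).  Check: 4607²=21224449, 188·336²=21224448, difference 1.
(4607+336√188)^2 = 42448897 + 3095904√188
(4607+336√188)^3 = 391124132351 + 28525659120√188
(4607+336√188)^4 = 3603817713033217 + 262835420035776√188
(4607+336√188)^5 = 33205576016763929087 + 2421765531683980944√188

4607 336
42448897 3095904
391124132351 28525659120
3603817713033217 262835420035776
33205576016763929087 2421765531683980944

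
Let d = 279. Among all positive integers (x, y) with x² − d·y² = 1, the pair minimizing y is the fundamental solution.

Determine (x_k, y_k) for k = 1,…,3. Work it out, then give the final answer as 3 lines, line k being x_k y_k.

√279 → a₀=16, period (1,2,2,1,2,2,1,32); ℓ=8 even so k=7
k=0  a_k=16  p_k/q_k = 16/1
k=1  a_k=1  p_k/q_k = 17/1
…
k=6  a_k=2  p_k/q_k = 1069/64
k=7  a_k=1  p_k/q_k = 1520/91
→ (1520, 91).  Check: 1520²=2310400, 279·91²=2310399, difference 1.
(x_2, y_2) = (1520·1520 + 279·91·91, 1520·91 + 91·1520) = (4620799, 276640)
(x_3, y_3) = (1520·4620799 + 279·91·276640, 1520·276640 + 91·4620799) = (14047227440, 840985509)

1520 91
4620799 276640
14047227440 840985509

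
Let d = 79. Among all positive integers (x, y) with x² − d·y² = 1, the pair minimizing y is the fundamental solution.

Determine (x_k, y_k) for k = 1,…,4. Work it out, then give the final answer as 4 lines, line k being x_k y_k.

√79 = [8; 1,7,1,16, …], period ℓ=4 (even) → k=3
step 0: (8, 1)  from 8·(1,0) + (0,1)
step 1: (9, 1)  from 1·(8,1) + (1,0)
step 2: (71, 8)  from 7·(9,1) + (8,1)
step 3: (80, 9)  from 1·(71,8) + (9,1)
fundamental: x₁=80, y₁=9  (since 6400 − 79·81 = 1)
k=2:  x_2 = 80·80+79·9·9 = 12799,  y_2 = 80·9+9·80 = 1440
k=3:  x_3 = 80·12799+79·9·1440 = 2047760,  y_3 = 80·1440+9·12799 = 230391
k=4:  x_4 = 80·2047760+79·9·230391 = 327628801,  y_4 = 80·230391+9·2047760 = 36861120

80 9
12799 1440
2047760 230391
327628801 36861120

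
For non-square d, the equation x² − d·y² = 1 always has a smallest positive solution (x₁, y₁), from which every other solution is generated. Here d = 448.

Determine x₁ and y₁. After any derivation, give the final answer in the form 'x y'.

[21; 6,42] for √448; ℓ=2 ⇒ convergent index 1
i=0: a=21 ⇒ p=21, q=1
i=1: a=6 ⇒ p=127, q=6
fundamental: x₁=127, y₁=6  (since 16129 − 448·36 = 1)

127 6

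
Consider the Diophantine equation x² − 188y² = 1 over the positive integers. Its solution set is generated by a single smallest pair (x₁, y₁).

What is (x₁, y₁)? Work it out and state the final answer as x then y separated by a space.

[13; 1,2,2,6,2,2,1,26] for √188; ℓ=8 ⇒ convergent index 7
a_0=13:  p_0=13·1+0=13,  q_0=13·0+1=1
a_1=1:  p_1=1·13+1=14,  q_1=1·1+0=1
a_2=2:  p_2=2·14+13=41,  q_2=2·1+1=3
a_3=2:  p_3=2·41+14=96,  q_3=2·3+1=7
a_4=6:  p_4=6·96+41=617,  q_4=6·7+3=45
a_5=2:  p_5=2·617+96=1330,  q_5=2·45+7=97
a_6=2:  p_6=2·1330+617=3277,  q_6=2·97+45=239
a_7=1:  p_7=1·3277+1330=4607,  q_7=1·239+97=336
fundamental: x₁=4607, y₁=336  (since 21224449 − 188·112896 = 1)

4607 336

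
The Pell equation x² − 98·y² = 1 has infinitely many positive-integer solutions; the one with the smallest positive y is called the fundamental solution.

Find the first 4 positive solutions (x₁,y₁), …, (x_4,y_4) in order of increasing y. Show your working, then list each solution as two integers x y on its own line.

[9; 1,8,1,18] for √98; ℓ=4 ⇒ convergent index 3
step 0: (9, 1)  from 9·(1,0) + (0,1)
…
step 2: (89, 9)  from 8·(10,1) + (9,1)
step 3: (99, 10)  from 1·(89,9) + (10,1)
fundamental: x₁=99, y₁=10  (since 9801 − 98·100 = 1)
(99+10√98)^2 = 19601 + 1980√98
(99+10√98)^3 = 3880899 + 392030√98
(99+10√98)^4 = 768398401 + 77619960√98

99 10
19601 1980
3880899 392030
768398401 77619960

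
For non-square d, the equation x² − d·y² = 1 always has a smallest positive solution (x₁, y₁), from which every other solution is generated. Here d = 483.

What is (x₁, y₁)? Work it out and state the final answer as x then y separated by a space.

22 1

[21; 1,42] for √483; ℓ=2 ⇒ convergent index 1
i=0: a=21 ⇒ p=21, q=1
i=1: a=1 ⇒ p=22, q=1
(x₁, y₁) = (22, 1);  22² − 483·1² = 1 ✓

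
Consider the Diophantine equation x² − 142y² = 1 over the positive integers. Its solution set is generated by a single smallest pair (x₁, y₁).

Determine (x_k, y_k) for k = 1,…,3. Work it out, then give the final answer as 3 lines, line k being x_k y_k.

d=142: √d = [11; 1,10,1,22] (ℓ=4, even), read p_3/q_3
step 0: (11, 1)  from 11·(1,0) + (0,1)
step 1: (12, 1)  from 1·(11,1) + (1,0)
step 2: (131, 11)  from 10·(12,1) + (11,1)
step 3: (143, 12)  from 1·(131,11) + (12,1)
fundamental: x₁=143, y₁=12  (since 20449 − 142·144 = 1)
(143+12√142)^2 = 40897 + 3432√142
(143+12√142)^3 = 11696399 + 981540√142

143 12
40897 3432
11696399 981540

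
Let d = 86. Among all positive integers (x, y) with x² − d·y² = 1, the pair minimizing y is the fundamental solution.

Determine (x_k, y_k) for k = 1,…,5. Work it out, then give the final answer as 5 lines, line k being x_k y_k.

10405 1122
216528049 23348820
4505948689285 485888943078
93768792007492801 10111348882104360
1951328557169976499525 210417169750702788522

√86 → a₀=9, period (3,1,1,1,8,1,1,1,3,18); ℓ=10 even so k=9
a_0=9:  p_0=9·1+0=9,  q_0=9·0+1=1
a_1=3:  p_1=3·9+1=28,  q_1=3·1+0=3
…
a_6=1:  p_6=1·881+102=983,  q_6=1·95+11=106
a_7=1:  p_7=1·983+881=1864,  q_7=1·106+95=201
a_8=1:  p_8=1·1864+983=2847,  q_8=1·201+106=307
a_9=3:  p_9=3·2847+1864=10405,  q_9=3·307+201=1122
fundamental: x₁=10405, y₁=1122  (since 108264025 − 86·1258884 = 1)
n=2: (10405,1122)∘(10405,1122) = (10405·10405+86·1122·1122, 10405·1122+1122·10405) = (216528049,23348820)
n=3: (216528049,23348820)∘(10405,1122) = (10405·216528049+86·1122·23348820, 10405·23348820+1122·216528049) = (4505948689285,485888943078)
n=4: (4505948689285,485888943078)∘(10405,1122) = (10405·4505948689285+86·1122·485888943078, 10405·485888943078+1122·4505948689285) = (93768792007492801,10111348882104360)
n=5: (93768792007492801,10111348882104360)∘(10405,1122) = (10405·93768792007492801+86·1122·10111348882104360, 10405·10111348882104360+1122·93768792007492801) = (1951328557169976499525,210417169750702788522)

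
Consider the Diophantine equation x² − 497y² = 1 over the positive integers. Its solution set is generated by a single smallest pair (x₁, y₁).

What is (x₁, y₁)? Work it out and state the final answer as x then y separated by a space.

[22; 3,2,2,5,6,5,2,2,3,44] for √497; ℓ=10 ⇒ convergent index 9
a_0=22:  p_0=22·1+0=22,  q_0=22·0+1=1
…
a_2=2:  p_2=2·67+22=156,  q_2=2·3+1=7
…
a_4=5:  p_4=5·379+156=2051,  q_4=5·17+7=92
a_5=6:  p_5=6·2051+379=12685,  q_5=6·92+17=569
a_6=5:  p_6=5·12685+2051=65476,  q_6=5·569+92=2937
a_7=2:  p_7=2·65476+12685=143637,  q_7=2·2937+569=6443
a_8=2:  p_8=2·143637+65476=352750,  q_8=2·6443+2937=15823
a_9=3:  p_9=3·352750+143637=1201887,  q_9=3·15823+6443=53912
(x₁, y₁) = (1201887, 53912);  1201887² − 497·53912² = 1 ✓

1201887 53912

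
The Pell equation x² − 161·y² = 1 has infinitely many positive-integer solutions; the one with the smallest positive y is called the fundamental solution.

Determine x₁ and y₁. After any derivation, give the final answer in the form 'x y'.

11775 928

√161 → a₀=12, period (1,2,4,1,2,1,4,2,1,24); ℓ=10 even so k=9
a_0=12:  p_0=12·1+0=12,  q_0=12·0+1=1
…
a_5=2:  p_5=2·203+165=571,  q_5=2·16+13=45
…
a_8=2:  p_8=2·3667+774=8108,  q_8=2·289+61=639
a_9=1:  p_9=1·8108+3667=11775,  q_9=1·639+289=928
(x₁, y₁) = (11775, 928);  11775² − 161·928² = 1 ✓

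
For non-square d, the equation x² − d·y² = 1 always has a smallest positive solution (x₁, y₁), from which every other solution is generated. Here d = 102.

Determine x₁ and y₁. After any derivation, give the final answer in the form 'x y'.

101 10

d=102: √d = [10; 10,20] (ℓ=2, even), read p_1/q_1
step 0: (10, 1)  from 10·(1,0) + (0,1)
step 1: (101, 10)  from 10·(10,1) + (1,0)
→ (101, 10).  Check: 101²=10201, 102·10²=10200, difference 1.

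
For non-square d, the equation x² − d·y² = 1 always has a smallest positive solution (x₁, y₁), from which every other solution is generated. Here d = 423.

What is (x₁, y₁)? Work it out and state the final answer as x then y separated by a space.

4607 224

√423 → a₀=20, period (1,1,3,4,3,1,1,40); ℓ=8 even so k=7
i=0: a=20 ⇒ p=20, q=1
…
i=3: a=3 ⇒ p=144, q=7
i=4: a=4 ⇒ p=617, q=30
…
i=6: a=1 ⇒ p=2612, q=127
i=7: a=1 ⇒ p=4607, q=224
→ (4607, 224).  Check: 4607²=21224449, 423·224²=21224448, difference 1.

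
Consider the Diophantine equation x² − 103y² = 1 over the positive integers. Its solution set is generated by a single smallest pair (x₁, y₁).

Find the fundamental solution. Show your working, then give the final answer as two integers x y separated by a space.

√103 → a₀=10, period (6,1,2,1,1,9,1,1,2,1,6,20); ℓ=12 even so k=11
i=0: a=10 ⇒ p=10, q=1
…
i=2: a=1 ⇒ p=71, q=7
i=3: a=2 ⇒ p=203, q=20
i=4: a=1 ⇒ p=274, q=27
i=5: a=1 ⇒ p=477, q=47
i=6: a=9 ⇒ p=4567, q=450
i=7: a=1 ⇒ p=5044, q=497
…
i=9: a=2 ⇒ p=24266, q=2391
i=10: a=1 ⇒ p=33877, q=3338
i=11: a=6 ⇒ p=227528, q=22419
fundamental: x₁=227528, y₁=22419  (since 51768990784 − 103·502611561 = 1)

227528 22419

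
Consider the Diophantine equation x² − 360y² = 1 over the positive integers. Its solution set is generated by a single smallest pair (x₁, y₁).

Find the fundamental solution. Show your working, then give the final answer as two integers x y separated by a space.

d=360: √d = [18; 1,36] (ℓ=2, even), read p_1/q_1
i=0: a=18 ⇒ p=18, q=1
i=1: a=1 ⇒ p=19, q=1
(x₁, y₁) = (19, 1);  19² − 360·1² = 1 ✓

19 1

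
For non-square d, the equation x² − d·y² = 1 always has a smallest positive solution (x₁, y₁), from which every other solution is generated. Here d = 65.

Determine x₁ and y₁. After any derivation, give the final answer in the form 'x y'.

129 16

d=65: √d = [8; 16] (ℓ=1, odd), read p_1/q_1
k=0  a_k=8  p_k/q_k = 8/1
k=1  a_k=16  p_k/q_k = 129/16
→ (129, 16).  Check: 129²=16641, 65·16²=16640, difference 1.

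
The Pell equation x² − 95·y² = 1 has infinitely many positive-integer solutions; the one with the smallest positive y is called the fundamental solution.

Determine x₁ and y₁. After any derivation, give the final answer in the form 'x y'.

√95 = [9; 1,2,1,18, …], period ℓ=4 (even) → k=3
a_0=9:  p_0=9·1+0=9,  q_0=9·0+1=1
…
a_2=2:  p_2=2·10+9=29,  q_2=2·1+1=3
a_3=1:  p_3=1·29+10=39,  q_3=1·3+1=4
→ (39, 4).  Check: 39²=1521, 95·4²=1520, difference 1.

39 4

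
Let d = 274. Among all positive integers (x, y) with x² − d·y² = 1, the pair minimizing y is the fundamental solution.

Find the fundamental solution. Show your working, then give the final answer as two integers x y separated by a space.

d=274: √d = [16; 1,1,4,4,1,1,32] (ℓ=7, odd), read p_13/q_13
step 0: (16, 1)  from 16·(1,0) + (0,1)
step 1: (17, 1)  from 1·(16,1) + (1,0)
…
step 3: (149, 9)  from 4·(33,2) + (17,1)
…
step 7: (45802, 2767)  from 32·(1407,85) + (778,47)
…
step 12: (2189276, 132259)  from 1·(1770023,106931) + (419253,25328)
step 13: (3959299, 239190)  from 1·(2189276,132259) + (1770023,106931)
fundamental: x₁=3959299, y₁=239190  (since 15676048571401 − 274·57211856100 = 1)

3959299 239190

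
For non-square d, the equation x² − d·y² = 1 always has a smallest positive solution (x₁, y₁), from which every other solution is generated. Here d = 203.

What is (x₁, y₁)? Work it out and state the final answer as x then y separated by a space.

[14; 4,28] for √203; ℓ=2 ⇒ convergent index 1
step 0: (14, 1)  from 14·(1,0) + (0,1)
step 1: (57, 4)  from 4·(14,1) + (1,0)
(x₁, y₁) = (57, 4);  57² − 203·4² = 1 ✓

57 4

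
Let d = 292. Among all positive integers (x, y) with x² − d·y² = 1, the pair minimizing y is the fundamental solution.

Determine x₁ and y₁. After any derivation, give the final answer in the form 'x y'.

2281249 133500

[17; 11,2,1,3,8,3,1,2,11,34] for √292; ℓ=10 ⇒ convergent index 9
a_0=17:  p_0=17·1+0=17,  q_0=17·0+1=1
a_1=11:  p_1=11·17+1=188,  q_1=11·1+0=11
a_2=2:  p_2=2·188+17=393,  q_2=2·11+1=23
a_3=1:  p_3=1·393+188=581,  q_3=1·23+11=34
a_4=3:  p_4=3·581+393=2136,  q_4=3·34+23=125
a_5=8:  p_5=8·2136+581=17669,  q_5=8·125+34=1034
a_6=3:  p_6=3·17669+2136=55143,  q_6=3·1034+125=3227
a_7=1:  p_7=1·55143+17669=72812,  q_7=1·3227+1034=4261
a_8=2:  p_8=2·72812+55143=200767,  q_8=2·4261+3227=11749
a_9=11:  p_9=11·200767+72812=2281249,  q_9=11·11749+4261=133500
fundamental: x₁=2281249, y₁=133500  (since 5204097000001 − 292·17822250000 = 1)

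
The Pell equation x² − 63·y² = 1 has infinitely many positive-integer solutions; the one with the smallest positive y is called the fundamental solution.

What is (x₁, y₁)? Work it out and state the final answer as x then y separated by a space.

√63 → a₀=7, period (1,14); ℓ=2 even so k=1
a_0=7:  p_0=7·1+0=7,  q_0=7·0+1=1
a_1=1:  p_1=1·7+1=8,  q_1=1·1+0=1
(x₁, y₁) = (8, 1);  8² − 63·1² = 1 ✓

8 1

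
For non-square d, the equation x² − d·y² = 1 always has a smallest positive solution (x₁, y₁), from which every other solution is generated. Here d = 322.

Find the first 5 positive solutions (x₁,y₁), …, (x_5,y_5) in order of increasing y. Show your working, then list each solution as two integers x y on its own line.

[17; 1,16,1,34] for √322; ℓ=4 ⇒ convergent index 3
k=0  a_k=17  p_k/q_k = 17/1
…
k=2  a_k=16  p_k/q_k = 305/17
k=3  a_k=1  p_k/q_k = 323/18
→ (323, 18).  Check: 323²=104329, 322·18²=104328, difference 1.
n=2: (323,18)∘(323,18) = (323·323+322·18·18, 323·18+18·323) = (208657,11628)
n=3: (208657,11628)∘(323,18) = (323·208657+322·18·11628, 323·11628+18·208657) = (134792099,7511670)
n=4: (134792099,7511670)∘(323,18) = (323·134792099+322·18·7511670, 323·7511670+18·134792099) = (87075487297,4852527192)
n=5: (87075487297,4852527192)∘(323,18) = (323·87075487297+322·18·4852527192, 323·4852527192+18·87075487297) = (56250630001763,3134725054362)

323 18
208657 11628
134792099 7511670
87075487297 4852527192
56250630001763 3134725054362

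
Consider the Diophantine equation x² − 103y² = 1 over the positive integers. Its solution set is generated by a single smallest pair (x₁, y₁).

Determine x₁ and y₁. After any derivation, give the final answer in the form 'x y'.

227528 22419

[10; 6,1,2,1,1,9,1,1,2,1,6,20] for √103; ℓ=12 ⇒ convergent index 11
a_0=10:  p_0=10·1+0=10,  q_0=10·0+1=1
a_1=6:  p_1=6·10+1=61,  q_1=6·1+0=6
a_2=1:  p_2=1·61+10=71,  q_2=1·6+1=7
a_3=2:  p_3=2·71+61=203,  q_3=2·7+6=20
a_4=1:  p_4=1·203+71=274,  q_4=1·20+7=27
…
a_8=1:  p_8=1·5044+4567=9611,  q_8=1·497+450=947
a_9=2:  p_9=2·9611+5044=24266,  q_9=2·947+497=2391
a_10=1:  p_10=1·24266+9611=33877,  q_10=1·2391+947=3338
a_11=6:  p_11=6·33877+24266=227528,  q_11=6·3338+2391=22419
(x₁, y₁) = (227528, 22419);  227528² − 103·22419² = 1 ✓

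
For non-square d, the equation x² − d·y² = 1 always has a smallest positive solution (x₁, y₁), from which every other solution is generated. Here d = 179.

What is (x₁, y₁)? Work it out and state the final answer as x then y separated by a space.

4190210 313191

√179 = [13; 2,1,1,1,3,…,1,2,26, …], period ℓ=14 (even) → k=13
a_0=13:  p_0=13·1+0=13,  q_0=13·0+1=1
…
a_2=1:  p_2=1·27+13=40,  q_2=1·2+1=3
…
a_4=1:  p_4=1·67+40=107,  q_4=1·5+3=8
a_5=3:  p_5=3·107+67=388,  q_5=3·8+5=29
a_6=5:  p_6=5·388+107=2047,  q_6=5·29+8=153
a_7=13:  p_7=13·2047+388=26999,  q_7=13·153+29=2018
…
a_12=1:  p_12=1·1013292+575167=1588459,  q_12=1·75737+42990=118727
a_13=2:  p_13=2·1588459+1013292=4190210,  q_13=2·118727+75737=313191
(x₁, y₁) = (4190210, 313191);  4190210² − 179·313191² = 1 ✓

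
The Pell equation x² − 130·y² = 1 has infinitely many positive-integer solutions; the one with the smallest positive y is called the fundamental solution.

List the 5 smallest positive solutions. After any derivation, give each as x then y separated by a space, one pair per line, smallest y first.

6499 570
84474001 7408860
1097993058499 96300361710
14271713689896001 1251712094097720
185503733443275162499 16269753702781802850

√130 = [11; 2,2,22, …], period ℓ=3 (odd) → k=5
a_0=11:  p_0=11·1+0=11,  q_0=11·0+1=1
…
a_2=2:  p_2=2·23+11=57,  q_2=2·2+1=5
…
a_4=2:  p_4=2·1277+57=2611,  q_4=2·112+5=229
a_5=2:  p_5=2·2611+1277=6499,  q_5=2·229+112=570
→ (6499, 570).  Check: 6499²=42237001, 130·570²=42237000, difference 1.
(x_2, y_2) = (6499·6499 + 130·570·570, 6499·570 + 570·6499) = (84474001, 7408860)
(x_3, y_3) = (6499·84474001 + 130·570·7408860, 6499·7408860 + 570·84474001) = (1097993058499, 96300361710)
(x_4, y_4) = (6499·1097993058499 + 130·570·96300361710, 6499·96300361710 + 570·1097993058499) = (14271713689896001, 1251712094097720)
(x_5, y_5) = (6499·14271713689896001 + 130·570·1251712094097720, 6499·1251712094097720 + 570·14271713689896001) = (185503733443275162499, 16269753702781802850)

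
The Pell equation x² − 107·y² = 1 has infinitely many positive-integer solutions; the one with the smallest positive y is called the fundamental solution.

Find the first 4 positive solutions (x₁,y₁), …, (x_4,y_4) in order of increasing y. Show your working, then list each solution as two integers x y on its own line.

962 93
1850887 178932
3561105626 344265075
6851565373537 662365825368

d=107: √d = [10; 2,1,9,1,2,20] (ℓ=6, even), read p_5/q_5
i=0: a=10 ⇒ p=10, q=1
…
i=2: a=1 ⇒ p=31, q=3
…
i=4: a=1 ⇒ p=331, q=32
i=5: a=2 ⇒ p=962, q=93
fundamental: x₁=962, y₁=93  (since 925444 − 107·8649 = 1)
(x_2, y_2) = (962·962 + 107·93·93, 962·93 + 93·962) = (1850887, 178932)
(x_3, y_3) = (962·1850887 + 107·93·178932, 962·178932 + 93·1850887) = (3561105626, 344265075)
(x_4, y_4) = (962·3561105626 + 107·93·344265075, 962·344265075 + 93·3561105626) = (6851565373537, 662365825368)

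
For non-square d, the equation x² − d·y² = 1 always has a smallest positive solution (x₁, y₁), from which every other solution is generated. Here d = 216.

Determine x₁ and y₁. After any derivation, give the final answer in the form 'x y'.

485 33

√216 = [14; 1,2,3,2,1,28, …], period ℓ=6 (even) → k=5
step 0: (14, 1)  from 14·(1,0) + (0,1)
…
step 4: (338, 23)  from 2·(147,10) + (44,3)
step 5: (485, 33)  from 1·(338,23) + (147,10)
(x₁, y₁) = (485, 33);  485² − 216·33² = 1 ✓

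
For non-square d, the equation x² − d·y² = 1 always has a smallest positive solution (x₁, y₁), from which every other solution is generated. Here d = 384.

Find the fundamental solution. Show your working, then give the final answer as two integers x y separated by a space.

4801 245

d=384: √d = [19; 1,1,2,9,2,1,1,38] (ℓ=8, even), read p_7/q_7
step 0: (19, 1)  from 19·(1,0) + (0,1)
step 1: (20, 1)  from 1·(19,1) + (1,0)
step 2: (39, 2)  from 1·(20,1) + (19,1)
step 3: (98, 5)  from 2·(39,2) + (20,1)
…
step 6: (2861, 146)  from 1·(1940,99) + (921,47)
step 7: (4801, 245)  from 1·(2861,146) + (1940,99)
(x₁, y₁) = (4801, 245);  4801² − 384·245² = 1 ✓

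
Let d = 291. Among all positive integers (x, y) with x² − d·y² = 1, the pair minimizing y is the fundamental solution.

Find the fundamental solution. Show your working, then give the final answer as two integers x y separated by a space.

[17; 17,34] for √291; ℓ=2 ⇒ convergent index 1
step 0: (17, 1)  from 17·(1,0) + (0,1)
step 1: (290, 17)  from 17·(17,1) + (1,0)
(x₁, y₁) = (290, 17);  290² − 291·17² = 1 ✓

290 17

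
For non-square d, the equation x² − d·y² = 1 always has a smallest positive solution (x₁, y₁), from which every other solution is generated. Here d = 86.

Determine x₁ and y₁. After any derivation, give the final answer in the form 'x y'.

10405 1122

d=86: √d = [9; 3,1,1,1,8,1,1,1,3,18] (ℓ=10, even), read p_9/q_9
k=0  a_k=9  p_k/q_k = 9/1
…
k=2  a_k=1  p_k/q_k = 37/4
…
k=5  a_k=8  p_k/q_k = 881/95
…
k=7  a_k=1  p_k/q_k = 1864/201
k=8  a_k=1  p_k/q_k = 2847/307
k=9  a_k=3  p_k/q_k = 10405/1122
(x₁, y₁) = (10405, 1122);  10405² − 86·1122² = 1 ✓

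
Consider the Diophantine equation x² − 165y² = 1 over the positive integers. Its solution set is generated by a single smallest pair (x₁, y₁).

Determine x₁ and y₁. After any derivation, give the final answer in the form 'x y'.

1079 84

[12; 1,5,2,5,1,24] for √165; ℓ=6 ⇒ convergent index 5
k=0  a_k=12  p_k/q_k = 12/1
k=1  a_k=1  p_k/q_k = 13/1
…
k=4  a_k=5  p_k/q_k = 912/71
k=5  a_k=1  p_k/q_k = 1079/84
→ (1079, 84).  Check: 1079²=1164241, 165·84²=1164240, difference 1.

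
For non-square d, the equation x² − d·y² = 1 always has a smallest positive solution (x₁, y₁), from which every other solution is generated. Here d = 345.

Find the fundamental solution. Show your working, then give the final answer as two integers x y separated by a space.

[18; 1,1,2,1,6,1,2,1,1,36] for √345; ℓ=10 ⇒ convergent index 9
a_0=18:  p_0=18·1+0=18,  q_0=18·0+1=1
a_1=1:  p_1=1·18+1=19,  q_1=1·1+0=1
…
a_5=6:  p_5=6·130+93=873,  q_5=6·7+5=47
a_6=1:  p_6=1·873+130=1003,  q_6=1·47+7=54
a_7=2:  p_7=2·1003+873=2879,  q_7=2·54+47=155
a_8=1:  p_8=1·2879+1003=3882,  q_8=1·155+54=209
a_9=1:  p_9=1·3882+2879=6761,  q_9=1·209+155=364
(x₁, y₁) = (6761, 364);  6761² − 345·364² = 1 ✓

6761 364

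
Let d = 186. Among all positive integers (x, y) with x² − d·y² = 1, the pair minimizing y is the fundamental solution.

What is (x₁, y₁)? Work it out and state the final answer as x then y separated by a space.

7501 550

[13; 1,1,1,3,4,3,1,1,1,26] for √186; ℓ=10 ⇒ convergent index 9
i=0: a=13 ⇒ p=13, q=1
i=1: a=1 ⇒ p=14, q=1
…
i=7: a=1 ⇒ p=2714, q=199
i=8: a=1 ⇒ p=4787, q=351
i=9: a=1 ⇒ p=7501, q=550
fundamental: x₁=7501, y₁=550  (since 56265001 − 186·302500 = 1)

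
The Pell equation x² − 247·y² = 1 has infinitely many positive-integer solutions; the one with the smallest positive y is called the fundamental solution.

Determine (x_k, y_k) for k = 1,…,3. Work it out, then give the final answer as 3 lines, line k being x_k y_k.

85292 5427
14549450527 925759368
2481903468612476 157919736025485

√247 = [15; 1,2,1,1,9,1,9,1,1,2,1,30, …], period ℓ=12 (even) → k=11
a_0=15:  p_0=15·1+0=15,  q_0=15·0+1=1
a_1=1:  p_1=1·15+1=16,  q_1=1·1+0=1
…
a_3=1:  p_3=1·47+16=63,  q_3=1·3+1=4
a_4=1:  p_4=1·63+47=110,  q_4=1·4+3=7
…
a_7=9:  p_7=9·1163+1053=11520,  q_7=9·74+67=733
a_8=1:  p_8=1·11520+1163=12683,  q_8=1·733+74=807
a_9=1:  p_9=1·12683+11520=24203,  q_9=1·807+733=1540
a_10=2:  p_10=2·24203+12683=61089,  q_10=2·1540+807=3887
a_11=1:  p_11=1·61089+24203=85292,  q_11=1·3887+1540=5427
fundamental: x₁=85292, y₁=5427  (since 7274725264 − 247·29452329 = 1)
(85292+5427√247)^2 = 14549450527 + 925759368√247
(85292+5427√247)^3 = 2481903468612476 + 157919736025485√247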